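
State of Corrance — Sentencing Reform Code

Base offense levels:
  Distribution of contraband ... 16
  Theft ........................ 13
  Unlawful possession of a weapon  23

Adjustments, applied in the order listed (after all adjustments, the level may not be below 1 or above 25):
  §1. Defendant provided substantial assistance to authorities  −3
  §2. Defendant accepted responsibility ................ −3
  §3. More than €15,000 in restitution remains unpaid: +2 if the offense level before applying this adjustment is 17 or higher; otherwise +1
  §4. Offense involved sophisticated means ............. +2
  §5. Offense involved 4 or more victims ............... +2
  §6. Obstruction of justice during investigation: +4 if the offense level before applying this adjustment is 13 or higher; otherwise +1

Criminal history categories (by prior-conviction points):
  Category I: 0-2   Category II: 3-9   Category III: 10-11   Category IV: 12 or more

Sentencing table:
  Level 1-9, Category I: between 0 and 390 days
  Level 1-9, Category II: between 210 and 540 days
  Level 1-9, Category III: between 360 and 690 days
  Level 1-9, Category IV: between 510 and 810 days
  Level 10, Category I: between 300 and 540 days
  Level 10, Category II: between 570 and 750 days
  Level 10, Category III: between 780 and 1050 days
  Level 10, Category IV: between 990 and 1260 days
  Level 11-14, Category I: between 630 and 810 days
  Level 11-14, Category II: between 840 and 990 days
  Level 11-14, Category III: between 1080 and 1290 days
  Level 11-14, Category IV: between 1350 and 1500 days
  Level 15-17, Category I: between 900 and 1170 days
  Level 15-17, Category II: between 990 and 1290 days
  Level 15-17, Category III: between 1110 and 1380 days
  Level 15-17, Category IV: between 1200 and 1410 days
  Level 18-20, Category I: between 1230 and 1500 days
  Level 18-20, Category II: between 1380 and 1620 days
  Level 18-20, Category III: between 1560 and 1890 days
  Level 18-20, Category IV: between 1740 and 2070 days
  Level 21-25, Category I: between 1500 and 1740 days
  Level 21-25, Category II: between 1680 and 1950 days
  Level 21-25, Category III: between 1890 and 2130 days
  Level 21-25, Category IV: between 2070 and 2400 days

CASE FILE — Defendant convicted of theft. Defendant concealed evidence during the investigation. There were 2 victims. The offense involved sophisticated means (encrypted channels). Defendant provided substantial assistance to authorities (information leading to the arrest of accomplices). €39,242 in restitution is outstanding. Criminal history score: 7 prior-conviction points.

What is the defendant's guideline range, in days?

990-1290 days

Base offense level for theft: 13.
§1 applies: 13 − 3 = 10.
§2 does not apply.
§3 applies (level before this adjustment is 10 < 17, so +1): 10 + 1 = 11.
§4 applies: 11 + 2 = 13.
§6 applies (level before this adjustment is 13 ≥ 13, so +4): 13 + 4 = 17.
Final offense level: 17.
Criminal history: 7 prior points → Category II (3-9).
Level 17 falls in the 15-17 band.
Grid: Level 15-17 × Category II = 990-1290 days.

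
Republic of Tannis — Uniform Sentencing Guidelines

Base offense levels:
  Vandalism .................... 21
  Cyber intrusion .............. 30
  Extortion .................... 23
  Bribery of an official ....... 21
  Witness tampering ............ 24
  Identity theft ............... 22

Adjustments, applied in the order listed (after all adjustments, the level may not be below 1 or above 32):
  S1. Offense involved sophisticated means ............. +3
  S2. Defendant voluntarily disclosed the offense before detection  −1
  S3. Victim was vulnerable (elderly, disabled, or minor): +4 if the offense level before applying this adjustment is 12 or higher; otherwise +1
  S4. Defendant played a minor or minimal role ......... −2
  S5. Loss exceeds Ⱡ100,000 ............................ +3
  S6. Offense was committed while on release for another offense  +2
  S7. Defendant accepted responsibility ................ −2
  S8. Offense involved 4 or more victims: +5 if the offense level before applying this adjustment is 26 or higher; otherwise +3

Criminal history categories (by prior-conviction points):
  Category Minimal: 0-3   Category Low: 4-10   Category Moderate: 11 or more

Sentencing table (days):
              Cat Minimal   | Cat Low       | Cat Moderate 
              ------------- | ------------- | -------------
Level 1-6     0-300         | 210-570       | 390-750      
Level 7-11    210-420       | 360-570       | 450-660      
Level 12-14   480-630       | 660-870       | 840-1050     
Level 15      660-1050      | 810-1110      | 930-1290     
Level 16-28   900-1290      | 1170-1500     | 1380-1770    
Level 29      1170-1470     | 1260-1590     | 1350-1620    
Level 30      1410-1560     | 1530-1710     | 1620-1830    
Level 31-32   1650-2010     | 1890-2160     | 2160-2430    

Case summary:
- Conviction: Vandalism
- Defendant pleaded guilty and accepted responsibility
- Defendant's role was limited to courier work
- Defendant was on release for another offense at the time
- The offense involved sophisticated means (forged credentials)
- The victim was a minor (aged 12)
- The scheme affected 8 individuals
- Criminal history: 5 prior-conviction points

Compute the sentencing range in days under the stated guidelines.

1890-2160 days

Base offense level for vandalism: 21.
S1 applies: 21 + 3 = 24.
S2 does not apply.
S3 applies (level before this adjustment is 24 ≥ 12, so +4): 24 + 4 = 28.
S4 applies: 28 − 2 = 26.
S5 does not apply.
S6 applies: 26 + 2 = 28.
S7 applies: 28 − 2 = 26.
S8 applies (level before this adjustment is 26 ≥ 26, so +5): 26 + 5 = 31.
Final offense level: 31.
Criminal history: 5 prior points → Category Low (4-10).
Level 31 falls in the 31-32 band.
Grid: Level 31-32 × Category Low = 1890-2160 days.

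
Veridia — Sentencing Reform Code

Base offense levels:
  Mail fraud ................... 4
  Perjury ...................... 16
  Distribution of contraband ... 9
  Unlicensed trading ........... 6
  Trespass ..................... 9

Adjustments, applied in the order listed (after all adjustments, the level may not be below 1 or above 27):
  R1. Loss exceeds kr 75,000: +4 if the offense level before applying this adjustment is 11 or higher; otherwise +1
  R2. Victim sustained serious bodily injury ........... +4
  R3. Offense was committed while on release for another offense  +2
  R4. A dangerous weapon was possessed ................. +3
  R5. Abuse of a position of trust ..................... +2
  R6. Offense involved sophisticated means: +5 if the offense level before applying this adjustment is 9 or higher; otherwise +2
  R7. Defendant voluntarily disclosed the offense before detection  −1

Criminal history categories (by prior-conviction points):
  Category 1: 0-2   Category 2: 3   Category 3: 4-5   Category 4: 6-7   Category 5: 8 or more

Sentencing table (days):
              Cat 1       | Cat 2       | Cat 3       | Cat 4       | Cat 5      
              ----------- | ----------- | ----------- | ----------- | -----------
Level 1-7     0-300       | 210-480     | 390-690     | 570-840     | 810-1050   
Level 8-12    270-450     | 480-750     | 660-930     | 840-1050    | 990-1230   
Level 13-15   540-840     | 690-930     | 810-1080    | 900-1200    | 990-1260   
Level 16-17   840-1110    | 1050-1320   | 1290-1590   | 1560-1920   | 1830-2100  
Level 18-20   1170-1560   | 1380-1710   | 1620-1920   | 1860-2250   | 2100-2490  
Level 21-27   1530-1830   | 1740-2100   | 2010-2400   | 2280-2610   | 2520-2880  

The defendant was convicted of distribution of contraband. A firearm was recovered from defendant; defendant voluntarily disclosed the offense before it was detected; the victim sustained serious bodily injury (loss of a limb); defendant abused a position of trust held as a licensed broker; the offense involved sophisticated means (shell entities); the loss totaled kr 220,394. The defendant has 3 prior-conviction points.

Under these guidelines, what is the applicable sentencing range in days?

Base offense level for distribution of contraband: 9.
R1 applies (level before this adjustment is 9 < 11, so +1): 9 + 1 = 10.
R2 applies: 10 + 4 = 14.
R3 does not apply.
R4 applies: 14 + 3 = 17.
R5 applies: 17 + 2 = 19.
R6 applies (level before this adjustment is 19 ≥ 9, so +5): 19 + 5 = 24.
R7 applies: 24 − 1 = 23.
Final offense level: 23.
Criminal history: 3 prior points → Category 2 (3).
Level 23 falls in the 21-27 band.
Grid: Level 21-27 × Category 2 = 1740-2100 days.

1740-2100 days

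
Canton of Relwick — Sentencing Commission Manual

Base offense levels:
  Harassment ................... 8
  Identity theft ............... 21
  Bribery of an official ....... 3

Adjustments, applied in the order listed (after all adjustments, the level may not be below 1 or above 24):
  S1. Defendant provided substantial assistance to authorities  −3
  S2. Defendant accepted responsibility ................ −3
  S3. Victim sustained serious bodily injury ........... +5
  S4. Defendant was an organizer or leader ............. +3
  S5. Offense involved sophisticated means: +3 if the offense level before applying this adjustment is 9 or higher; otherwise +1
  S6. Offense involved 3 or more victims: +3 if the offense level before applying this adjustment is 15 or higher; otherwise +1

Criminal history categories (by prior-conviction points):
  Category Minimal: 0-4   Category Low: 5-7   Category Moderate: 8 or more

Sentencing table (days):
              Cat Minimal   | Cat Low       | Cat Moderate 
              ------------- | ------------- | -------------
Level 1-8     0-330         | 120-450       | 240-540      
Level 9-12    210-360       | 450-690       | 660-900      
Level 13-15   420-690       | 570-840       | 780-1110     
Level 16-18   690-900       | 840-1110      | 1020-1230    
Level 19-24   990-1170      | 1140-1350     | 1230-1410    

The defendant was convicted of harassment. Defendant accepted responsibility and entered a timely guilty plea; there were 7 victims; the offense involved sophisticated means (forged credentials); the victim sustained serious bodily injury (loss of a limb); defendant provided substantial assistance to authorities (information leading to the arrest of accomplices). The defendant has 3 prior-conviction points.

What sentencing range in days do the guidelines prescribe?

210-360 days

Base offense level for harassment: 8.
S1 applies: 8 − 3 = 5.
S2 applies: 5 − 3 = 2.
S3 applies: 2 + 5 = 7.
S5 applies (level before this adjustment is 7 < 9, so +1): 7 + 1 = 8.
S6 applies (level before this adjustment is 8 < 15, so +1): 8 + 1 = 9.
Final offense level: 9.
Criminal history: 3 prior points → Category Minimal (0-4).
Level 9 falls in the 9-12 band.
Grid: Level 9-12 × Category Minimal = 210-360 days.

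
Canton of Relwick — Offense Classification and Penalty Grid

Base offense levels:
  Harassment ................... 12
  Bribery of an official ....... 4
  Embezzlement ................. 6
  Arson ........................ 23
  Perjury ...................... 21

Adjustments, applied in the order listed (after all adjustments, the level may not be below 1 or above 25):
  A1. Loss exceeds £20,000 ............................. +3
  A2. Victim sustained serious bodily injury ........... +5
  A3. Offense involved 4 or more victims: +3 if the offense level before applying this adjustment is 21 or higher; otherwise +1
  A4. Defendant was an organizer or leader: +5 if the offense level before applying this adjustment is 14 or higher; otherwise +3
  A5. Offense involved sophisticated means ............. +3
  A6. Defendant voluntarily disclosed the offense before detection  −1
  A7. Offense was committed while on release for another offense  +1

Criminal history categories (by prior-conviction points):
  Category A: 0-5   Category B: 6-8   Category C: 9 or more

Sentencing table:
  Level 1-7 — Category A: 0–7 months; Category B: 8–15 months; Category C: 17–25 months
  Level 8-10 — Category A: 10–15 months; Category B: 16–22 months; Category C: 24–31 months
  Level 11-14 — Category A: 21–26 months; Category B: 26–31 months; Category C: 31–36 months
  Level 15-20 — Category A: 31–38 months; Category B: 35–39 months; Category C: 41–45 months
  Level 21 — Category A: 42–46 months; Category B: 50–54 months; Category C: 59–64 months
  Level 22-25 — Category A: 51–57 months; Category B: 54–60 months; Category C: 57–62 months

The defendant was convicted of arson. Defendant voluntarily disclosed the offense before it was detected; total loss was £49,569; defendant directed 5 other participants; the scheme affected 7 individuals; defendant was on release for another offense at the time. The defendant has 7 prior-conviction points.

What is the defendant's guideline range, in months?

Base offense level for arson: 23.
A1 applies: 23 + 3 = 26.
A2 does not apply.
A3 applies (level before this adjustment is 26 ≥ 21, so +3): 26 + 3 = 29.
A4 applies (level before this adjustment is 29 ≥ 14, so +5): 29 + 5 = 34.
A6 applies: 34 − 1 = 33.
A7 applies: 33 + 1 = 34.
Level 34 exceeds the maximum of 25; capped at 25.
Final offense level: 25.
Criminal history: 7 prior points → Category B (6-8).
Level 25 falls in the 22-25 band.
Grid: Level 22-25 × Category B = 54-60 months.

54-60 months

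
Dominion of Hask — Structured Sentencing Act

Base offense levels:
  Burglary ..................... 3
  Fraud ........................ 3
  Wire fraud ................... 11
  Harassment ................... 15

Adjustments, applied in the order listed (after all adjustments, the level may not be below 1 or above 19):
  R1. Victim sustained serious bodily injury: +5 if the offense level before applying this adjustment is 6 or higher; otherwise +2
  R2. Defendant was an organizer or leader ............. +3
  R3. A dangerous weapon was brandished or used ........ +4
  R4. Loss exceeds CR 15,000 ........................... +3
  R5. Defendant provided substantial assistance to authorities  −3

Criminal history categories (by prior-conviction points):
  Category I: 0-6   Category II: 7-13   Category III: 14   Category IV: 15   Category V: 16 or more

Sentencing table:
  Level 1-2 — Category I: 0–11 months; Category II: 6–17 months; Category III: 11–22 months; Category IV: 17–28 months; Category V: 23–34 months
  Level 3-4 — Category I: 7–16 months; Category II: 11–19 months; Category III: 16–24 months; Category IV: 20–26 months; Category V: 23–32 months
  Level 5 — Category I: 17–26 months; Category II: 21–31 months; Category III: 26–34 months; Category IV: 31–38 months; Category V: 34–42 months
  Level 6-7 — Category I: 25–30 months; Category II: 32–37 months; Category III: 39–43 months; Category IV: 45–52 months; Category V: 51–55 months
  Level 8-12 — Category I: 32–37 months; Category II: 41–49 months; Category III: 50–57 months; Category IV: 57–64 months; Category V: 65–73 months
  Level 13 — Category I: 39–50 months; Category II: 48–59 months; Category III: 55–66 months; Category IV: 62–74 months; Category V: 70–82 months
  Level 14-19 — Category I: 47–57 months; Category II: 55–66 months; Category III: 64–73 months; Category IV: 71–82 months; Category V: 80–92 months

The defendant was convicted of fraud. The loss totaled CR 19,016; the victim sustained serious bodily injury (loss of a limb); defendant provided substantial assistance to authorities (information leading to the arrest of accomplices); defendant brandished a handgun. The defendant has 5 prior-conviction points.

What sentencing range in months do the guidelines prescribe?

Base offense level for fraud: 3.
R1 applies (level before this adjustment is 3 < 6, so +2): 3 + 2 = 5.
R3 applies: 5 + 4 = 9.
R4 applies: 9 + 3 = 12.
R5 applies: 12 − 3 = 9.
Final offense level: 9.
Criminal history: 5 prior points → Category I (0-6).
Level 9 falls in the 8-12 band.
Grid: Level 8-12 × Category I = 32-37 months.

32-37 months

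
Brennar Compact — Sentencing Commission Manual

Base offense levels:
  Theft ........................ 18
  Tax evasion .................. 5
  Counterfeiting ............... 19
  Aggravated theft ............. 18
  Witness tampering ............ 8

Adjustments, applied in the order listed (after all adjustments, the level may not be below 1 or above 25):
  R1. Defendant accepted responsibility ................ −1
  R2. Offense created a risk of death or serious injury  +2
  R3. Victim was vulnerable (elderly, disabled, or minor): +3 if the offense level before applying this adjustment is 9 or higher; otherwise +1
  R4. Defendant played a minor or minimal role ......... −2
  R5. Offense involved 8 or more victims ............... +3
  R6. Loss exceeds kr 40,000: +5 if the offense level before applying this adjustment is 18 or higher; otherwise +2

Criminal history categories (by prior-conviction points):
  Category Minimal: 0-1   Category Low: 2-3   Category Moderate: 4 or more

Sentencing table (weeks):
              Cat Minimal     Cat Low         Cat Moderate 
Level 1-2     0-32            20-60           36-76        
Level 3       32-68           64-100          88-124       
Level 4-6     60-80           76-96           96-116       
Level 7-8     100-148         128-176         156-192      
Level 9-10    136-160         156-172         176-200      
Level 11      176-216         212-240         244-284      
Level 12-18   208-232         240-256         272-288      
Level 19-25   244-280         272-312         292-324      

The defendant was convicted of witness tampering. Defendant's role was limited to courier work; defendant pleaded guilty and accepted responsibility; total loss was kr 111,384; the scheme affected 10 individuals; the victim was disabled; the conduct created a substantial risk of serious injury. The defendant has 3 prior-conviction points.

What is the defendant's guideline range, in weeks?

240-256 weeks

Base offense level for witness tampering: 8.
R1 applies: 8 − 1 = 7.
R2 applies: 7 + 2 = 9.
R3 applies (level before this adjustment is 9 ≥ 9, so +3): 9 + 3 = 12.
R4 applies: 12 − 2 = 10.
R5 applies: 10 + 3 = 13.
R6 applies (level before this adjustment is 13 < 18, so +2): 13 + 2 = 15.
Final offense level: 15.
Criminal history: 3 prior points → Category Low (2-3).
Level 15 falls in the 12-18 band.
Grid: Level 12-18 × Category Low = 240-256 weeks.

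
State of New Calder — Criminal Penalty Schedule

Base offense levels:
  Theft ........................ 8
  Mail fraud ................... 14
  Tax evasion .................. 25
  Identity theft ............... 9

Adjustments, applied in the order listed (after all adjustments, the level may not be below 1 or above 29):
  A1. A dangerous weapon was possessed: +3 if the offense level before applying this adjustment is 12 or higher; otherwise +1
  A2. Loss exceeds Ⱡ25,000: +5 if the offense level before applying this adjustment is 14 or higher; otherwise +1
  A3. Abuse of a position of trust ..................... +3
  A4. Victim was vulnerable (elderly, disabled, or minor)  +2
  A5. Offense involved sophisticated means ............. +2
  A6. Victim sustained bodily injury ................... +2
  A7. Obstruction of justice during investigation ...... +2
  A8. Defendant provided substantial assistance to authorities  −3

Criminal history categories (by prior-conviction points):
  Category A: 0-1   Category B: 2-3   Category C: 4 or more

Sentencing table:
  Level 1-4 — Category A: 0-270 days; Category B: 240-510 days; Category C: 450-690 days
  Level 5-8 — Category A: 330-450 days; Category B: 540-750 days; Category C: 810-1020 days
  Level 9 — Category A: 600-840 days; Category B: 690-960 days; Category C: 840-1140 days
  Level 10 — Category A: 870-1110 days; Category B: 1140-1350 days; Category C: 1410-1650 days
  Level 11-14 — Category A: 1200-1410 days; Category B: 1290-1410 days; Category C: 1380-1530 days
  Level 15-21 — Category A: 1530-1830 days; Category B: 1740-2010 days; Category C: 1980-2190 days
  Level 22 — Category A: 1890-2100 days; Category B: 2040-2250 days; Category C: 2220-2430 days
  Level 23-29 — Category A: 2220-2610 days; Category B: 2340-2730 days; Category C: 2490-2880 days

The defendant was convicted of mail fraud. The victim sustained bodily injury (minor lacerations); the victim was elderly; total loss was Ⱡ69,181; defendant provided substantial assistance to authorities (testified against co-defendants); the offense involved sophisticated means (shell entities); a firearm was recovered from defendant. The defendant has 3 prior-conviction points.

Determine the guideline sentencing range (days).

Base offense level for mail fraud: 14.
A1 applies (level before this adjustment is 14 ≥ 12, so +3): 14 + 3 = 17.
A2 applies (level before this adjustment is 17 ≥ 14, so +5): 17 + 5 = 22.
A4 applies: 22 + 2 = 24.
A5 applies: 24 + 2 = 26.
A6 applies: 26 + 2 = 28.
A7 does not apply.
A8 applies: 28 − 3 = 25.
Final offense level: 25.
Criminal history: 3 prior points → Category B (2-3).
Level 25 falls in the 23-29 band.
Grid: Level 23-29 × Category B = 2340-2730 days.

2340-2730 days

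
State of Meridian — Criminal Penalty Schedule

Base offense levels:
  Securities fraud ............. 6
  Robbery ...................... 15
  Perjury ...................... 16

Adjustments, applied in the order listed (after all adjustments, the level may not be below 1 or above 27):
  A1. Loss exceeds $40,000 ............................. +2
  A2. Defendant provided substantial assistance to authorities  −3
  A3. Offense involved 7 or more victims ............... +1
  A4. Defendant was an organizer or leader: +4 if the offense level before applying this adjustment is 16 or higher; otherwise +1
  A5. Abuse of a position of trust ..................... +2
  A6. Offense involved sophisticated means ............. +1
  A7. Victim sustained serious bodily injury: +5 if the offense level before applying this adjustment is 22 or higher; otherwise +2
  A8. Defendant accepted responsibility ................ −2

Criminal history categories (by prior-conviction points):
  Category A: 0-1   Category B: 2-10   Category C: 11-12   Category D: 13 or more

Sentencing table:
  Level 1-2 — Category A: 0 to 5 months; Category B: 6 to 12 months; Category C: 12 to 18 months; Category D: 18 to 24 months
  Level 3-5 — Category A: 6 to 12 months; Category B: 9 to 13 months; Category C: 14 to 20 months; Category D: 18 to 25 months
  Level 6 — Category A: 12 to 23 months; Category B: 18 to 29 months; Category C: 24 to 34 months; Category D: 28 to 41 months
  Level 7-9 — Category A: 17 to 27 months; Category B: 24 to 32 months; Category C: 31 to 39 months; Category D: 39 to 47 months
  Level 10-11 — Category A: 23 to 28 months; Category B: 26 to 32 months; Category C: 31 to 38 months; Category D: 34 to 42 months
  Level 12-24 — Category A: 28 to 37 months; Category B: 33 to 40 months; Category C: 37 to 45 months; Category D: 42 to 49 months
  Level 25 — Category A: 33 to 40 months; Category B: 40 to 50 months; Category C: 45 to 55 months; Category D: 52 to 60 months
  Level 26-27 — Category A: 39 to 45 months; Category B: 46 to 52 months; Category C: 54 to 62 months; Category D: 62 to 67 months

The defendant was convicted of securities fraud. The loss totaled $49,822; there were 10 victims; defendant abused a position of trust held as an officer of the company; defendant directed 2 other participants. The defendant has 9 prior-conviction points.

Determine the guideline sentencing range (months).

Base offense level for securities fraud: 6.
A1 applies: 6 + 2 = 8.
A2 does not apply.
A3 applies: 8 + 1 = 9.
A4 applies (level before this adjustment is 9 < 16, so +1): 9 + 1 = 10.
A5 applies: 10 + 2 = 12.
A8 does not apply.
Final offense level: 12.
Criminal history: 9 prior points → Category B (2-10).
Level 12 falls in the 12-24 band.
Grid: Level 12-24 × Category B = 33-40 months.

33-40 months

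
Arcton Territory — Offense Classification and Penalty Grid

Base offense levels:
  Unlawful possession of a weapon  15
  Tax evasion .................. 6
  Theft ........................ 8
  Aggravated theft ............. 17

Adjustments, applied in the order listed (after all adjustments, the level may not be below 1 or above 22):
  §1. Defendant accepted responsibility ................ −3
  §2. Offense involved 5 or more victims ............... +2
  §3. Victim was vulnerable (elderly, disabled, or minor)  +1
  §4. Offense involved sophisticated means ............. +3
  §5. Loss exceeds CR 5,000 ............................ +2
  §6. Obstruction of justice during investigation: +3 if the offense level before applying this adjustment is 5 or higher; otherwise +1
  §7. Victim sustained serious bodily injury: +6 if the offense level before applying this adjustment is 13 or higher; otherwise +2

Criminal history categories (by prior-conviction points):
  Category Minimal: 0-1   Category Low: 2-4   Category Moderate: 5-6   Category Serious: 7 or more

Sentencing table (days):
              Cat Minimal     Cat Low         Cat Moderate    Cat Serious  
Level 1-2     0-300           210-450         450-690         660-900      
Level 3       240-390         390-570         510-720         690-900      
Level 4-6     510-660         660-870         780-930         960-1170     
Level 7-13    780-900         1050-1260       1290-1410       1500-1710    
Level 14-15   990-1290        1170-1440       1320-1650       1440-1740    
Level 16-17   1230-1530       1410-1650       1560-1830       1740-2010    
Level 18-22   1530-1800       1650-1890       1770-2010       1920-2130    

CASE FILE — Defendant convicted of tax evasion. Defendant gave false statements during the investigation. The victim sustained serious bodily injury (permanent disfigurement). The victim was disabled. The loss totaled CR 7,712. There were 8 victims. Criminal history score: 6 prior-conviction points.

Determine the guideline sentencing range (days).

Base offense level for tax evasion: 6.
§1 does not apply.
§2 applies: 6 + 2 = 8.
§3 applies: 8 + 1 = 9.
§4 does not apply.
§5 applies: 9 + 2 = 11.
§6 applies (level before this adjustment is 11 ≥ 5, so +3): 11 + 3 = 14.
§7 applies (level before this adjustment is 14 ≥ 13, so +6): 14 + 6 = 20.
Final offense level: 20.
Criminal history: 6 prior points → Category Moderate (5-6).
Level 20 falls in the 18-22 band.
Grid: Level 18-22 × Category Moderate = 1770-2010 days.

1770-2010 days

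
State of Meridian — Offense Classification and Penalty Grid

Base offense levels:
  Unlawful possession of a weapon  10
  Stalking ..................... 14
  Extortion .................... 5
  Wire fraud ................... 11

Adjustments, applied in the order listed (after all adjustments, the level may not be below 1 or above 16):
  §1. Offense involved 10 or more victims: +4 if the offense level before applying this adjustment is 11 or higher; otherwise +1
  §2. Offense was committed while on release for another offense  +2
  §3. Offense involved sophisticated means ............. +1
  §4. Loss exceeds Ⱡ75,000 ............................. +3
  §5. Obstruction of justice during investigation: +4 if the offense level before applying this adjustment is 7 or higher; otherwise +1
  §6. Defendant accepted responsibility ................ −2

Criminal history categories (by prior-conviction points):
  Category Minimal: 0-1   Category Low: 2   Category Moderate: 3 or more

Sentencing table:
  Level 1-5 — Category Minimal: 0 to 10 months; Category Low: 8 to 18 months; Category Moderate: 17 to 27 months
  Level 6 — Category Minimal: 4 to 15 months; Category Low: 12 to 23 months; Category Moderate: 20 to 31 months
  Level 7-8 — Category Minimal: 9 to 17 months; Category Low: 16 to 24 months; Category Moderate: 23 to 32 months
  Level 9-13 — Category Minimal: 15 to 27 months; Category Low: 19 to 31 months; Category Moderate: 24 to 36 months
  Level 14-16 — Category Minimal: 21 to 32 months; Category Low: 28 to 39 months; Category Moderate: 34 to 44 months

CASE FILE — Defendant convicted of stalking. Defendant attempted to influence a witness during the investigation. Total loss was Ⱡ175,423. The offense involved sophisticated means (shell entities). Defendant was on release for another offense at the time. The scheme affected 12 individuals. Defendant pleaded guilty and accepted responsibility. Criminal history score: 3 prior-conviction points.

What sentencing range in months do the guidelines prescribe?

34-44 months

Base offense level for stalking: 14.
§1 applies (level before this adjustment is 14 ≥ 11, so +4): 14 + 4 = 18.
§2 applies: 18 + 2 = 20.
§3 applies: 20 + 1 = 21.
§4 applies: 21 + 3 = 24.
§5 applies (level before this adjustment is 24 ≥ 7, so +4): 24 + 4 = 28.
§6 applies: 28 − 2 = 26.
Level 26 exceeds the maximum of 16; capped at 16.
Final offense level: 16.
Criminal history: 3 prior points → Category Moderate (3+).
Level 16 falls in the 14-16 band.
Grid: Level 14-16 × Category Moderate = 34-44 months.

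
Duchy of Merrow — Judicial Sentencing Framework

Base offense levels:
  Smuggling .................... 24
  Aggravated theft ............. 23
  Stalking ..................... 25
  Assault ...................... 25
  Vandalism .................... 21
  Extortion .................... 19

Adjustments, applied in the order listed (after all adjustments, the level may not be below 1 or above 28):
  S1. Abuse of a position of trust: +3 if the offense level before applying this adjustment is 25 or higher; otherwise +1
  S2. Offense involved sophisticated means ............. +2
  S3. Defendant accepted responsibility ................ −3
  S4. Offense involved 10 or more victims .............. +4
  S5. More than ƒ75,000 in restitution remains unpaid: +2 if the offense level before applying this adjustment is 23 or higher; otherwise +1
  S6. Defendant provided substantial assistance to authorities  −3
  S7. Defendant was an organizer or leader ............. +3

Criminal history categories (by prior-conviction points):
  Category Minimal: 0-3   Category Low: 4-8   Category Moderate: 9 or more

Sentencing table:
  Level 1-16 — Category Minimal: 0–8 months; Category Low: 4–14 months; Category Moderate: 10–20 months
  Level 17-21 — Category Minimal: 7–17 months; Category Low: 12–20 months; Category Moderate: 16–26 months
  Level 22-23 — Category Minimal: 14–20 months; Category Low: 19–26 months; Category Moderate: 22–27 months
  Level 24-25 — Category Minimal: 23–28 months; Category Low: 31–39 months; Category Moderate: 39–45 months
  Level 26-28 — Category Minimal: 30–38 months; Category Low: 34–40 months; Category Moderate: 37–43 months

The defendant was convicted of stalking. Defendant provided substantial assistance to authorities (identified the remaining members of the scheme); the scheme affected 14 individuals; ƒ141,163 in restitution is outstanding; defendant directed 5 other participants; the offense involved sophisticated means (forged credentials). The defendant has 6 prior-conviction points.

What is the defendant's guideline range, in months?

Base offense level for stalking: 25.
S1 does not apply.
S2 applies: 25 + 2 = 27.
S4 applies: 27 + 4 = 31.
S5 applies (level before this adjustment is 31 ≥ 23, so +2): 31 + 2 = 33.
S6 applies: 33 − 3 = 30.
S7 applies: 30 + 3 = 33.
Level 33 exceeds the maximum of 28; capped at 28.
Final offense level: 28.
Criminal history: 6 prior points → Category Low (4-8).
Level 28 falls in the 26-28 band.
Grid: Level 26-28 × Category Low = 34-40 months.

34-40 months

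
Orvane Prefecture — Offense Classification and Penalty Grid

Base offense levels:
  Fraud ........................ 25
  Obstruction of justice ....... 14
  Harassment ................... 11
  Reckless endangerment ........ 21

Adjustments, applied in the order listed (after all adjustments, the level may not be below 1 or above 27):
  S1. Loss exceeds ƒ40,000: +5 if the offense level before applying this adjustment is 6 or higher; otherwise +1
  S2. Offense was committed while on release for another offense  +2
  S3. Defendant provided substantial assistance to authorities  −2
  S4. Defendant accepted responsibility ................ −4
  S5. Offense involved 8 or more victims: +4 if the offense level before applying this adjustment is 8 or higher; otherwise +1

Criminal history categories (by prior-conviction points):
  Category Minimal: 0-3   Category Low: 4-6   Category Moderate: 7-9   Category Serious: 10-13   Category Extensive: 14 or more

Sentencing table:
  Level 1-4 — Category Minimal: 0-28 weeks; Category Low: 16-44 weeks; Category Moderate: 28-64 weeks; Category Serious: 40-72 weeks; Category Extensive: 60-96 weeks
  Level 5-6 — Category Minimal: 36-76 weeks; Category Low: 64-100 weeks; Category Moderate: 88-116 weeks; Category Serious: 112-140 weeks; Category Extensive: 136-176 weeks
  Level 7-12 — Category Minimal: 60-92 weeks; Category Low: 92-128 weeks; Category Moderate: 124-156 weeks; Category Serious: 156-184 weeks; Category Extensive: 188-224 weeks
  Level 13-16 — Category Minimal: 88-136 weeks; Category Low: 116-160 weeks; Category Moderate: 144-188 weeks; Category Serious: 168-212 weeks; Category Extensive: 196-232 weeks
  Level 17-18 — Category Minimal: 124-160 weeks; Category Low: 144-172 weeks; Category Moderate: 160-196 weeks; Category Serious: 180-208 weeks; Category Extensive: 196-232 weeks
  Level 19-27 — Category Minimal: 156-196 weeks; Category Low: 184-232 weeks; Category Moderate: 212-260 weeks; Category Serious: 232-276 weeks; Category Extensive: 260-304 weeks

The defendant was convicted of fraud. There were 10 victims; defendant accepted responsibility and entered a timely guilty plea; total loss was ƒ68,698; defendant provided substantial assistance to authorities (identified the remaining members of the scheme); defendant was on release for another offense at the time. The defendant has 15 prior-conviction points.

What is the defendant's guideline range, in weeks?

260-304 weeks

Base offense level for fraud: 25.
S1 applies (level before this adjustment is 25 ≥ 6, so +5): 25 + 5 = 30.
S2 applies: 30 + 2 = 32.
S3 applies: 32 − 2 = 30.
S4 applies: 30 − 4 = 26.
S5 applies (level before this adjustment is 26 ≥ 8, so +4): 26 + 4 = 30.
Level 30 exceeds the maximum of 27; capped at 27.
Final offense level: 27.
Criminal history: 15 prior points → Category Extensive (14+).
Level 27 falls in the 19-27 band.
Grid: Level 19-27 × Category Extensive = 260-304 weeks.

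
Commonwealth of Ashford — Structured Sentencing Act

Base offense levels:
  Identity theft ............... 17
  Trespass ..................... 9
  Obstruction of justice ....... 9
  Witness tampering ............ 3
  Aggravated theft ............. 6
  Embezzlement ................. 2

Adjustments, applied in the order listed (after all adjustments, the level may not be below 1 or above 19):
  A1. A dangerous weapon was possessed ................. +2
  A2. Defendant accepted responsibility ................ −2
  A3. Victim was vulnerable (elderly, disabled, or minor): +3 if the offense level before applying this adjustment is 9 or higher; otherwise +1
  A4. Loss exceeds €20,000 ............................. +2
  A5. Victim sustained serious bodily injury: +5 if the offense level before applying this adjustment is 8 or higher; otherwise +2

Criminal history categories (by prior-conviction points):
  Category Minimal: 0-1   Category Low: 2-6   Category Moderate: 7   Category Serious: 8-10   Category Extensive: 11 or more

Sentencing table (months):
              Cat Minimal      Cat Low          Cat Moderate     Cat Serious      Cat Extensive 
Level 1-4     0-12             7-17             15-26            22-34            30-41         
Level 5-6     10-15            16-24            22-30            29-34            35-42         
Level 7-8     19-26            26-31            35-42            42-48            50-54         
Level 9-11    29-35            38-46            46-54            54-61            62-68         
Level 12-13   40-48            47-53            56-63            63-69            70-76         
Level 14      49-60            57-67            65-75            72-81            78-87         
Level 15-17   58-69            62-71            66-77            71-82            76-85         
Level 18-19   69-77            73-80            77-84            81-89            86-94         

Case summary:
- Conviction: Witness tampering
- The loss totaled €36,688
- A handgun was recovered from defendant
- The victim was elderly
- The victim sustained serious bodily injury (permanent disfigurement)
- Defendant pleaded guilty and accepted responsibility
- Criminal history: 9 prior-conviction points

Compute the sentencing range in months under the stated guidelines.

42-48 months

Base offense level for witness tampering: 3.
A1 applies: 3 + 2 = 5.
A2 applies: 5 − 2 = 3.
A3 applies (level before this adjustment is 3 < 9, so +1): 3 + 1 = 4.
A4 applies: 4 + 2 = 6.
A5 applies (level before this adjustment is 6 < 8, so +2): 6 + 2 = 8.
Final offense level: 8.
Criminal history: 9 prior points → Category Serious (8-10).
Level 8 falls in the 7-8 band.
Grid: Level 7-8 × Category Serious = 42-48 months.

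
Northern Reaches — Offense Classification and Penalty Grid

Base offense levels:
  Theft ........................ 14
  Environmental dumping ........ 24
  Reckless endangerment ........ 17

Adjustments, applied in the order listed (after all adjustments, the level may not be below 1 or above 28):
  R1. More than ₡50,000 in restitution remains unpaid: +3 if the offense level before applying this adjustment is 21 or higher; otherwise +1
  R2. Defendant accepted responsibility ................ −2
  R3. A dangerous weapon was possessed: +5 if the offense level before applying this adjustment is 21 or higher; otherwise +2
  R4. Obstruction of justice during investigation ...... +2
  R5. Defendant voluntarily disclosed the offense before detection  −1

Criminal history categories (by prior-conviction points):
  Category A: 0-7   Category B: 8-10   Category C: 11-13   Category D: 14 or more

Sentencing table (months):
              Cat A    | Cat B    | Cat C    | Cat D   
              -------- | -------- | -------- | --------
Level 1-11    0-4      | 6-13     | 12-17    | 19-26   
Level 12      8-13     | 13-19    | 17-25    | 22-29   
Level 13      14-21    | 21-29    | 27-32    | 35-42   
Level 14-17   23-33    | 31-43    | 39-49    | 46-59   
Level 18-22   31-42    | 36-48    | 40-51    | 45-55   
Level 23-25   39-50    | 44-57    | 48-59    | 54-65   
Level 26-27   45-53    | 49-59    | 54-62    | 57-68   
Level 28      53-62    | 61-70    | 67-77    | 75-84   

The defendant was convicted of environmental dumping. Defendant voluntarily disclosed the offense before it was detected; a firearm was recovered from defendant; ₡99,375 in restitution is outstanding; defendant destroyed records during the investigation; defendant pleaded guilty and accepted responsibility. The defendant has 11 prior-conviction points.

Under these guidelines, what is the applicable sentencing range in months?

Base offense level for environmental dumping: 24.
R1 applies (level before this adjustment is 24 ≥ 21, so +3): 24 + 3 = 27.
R2 applies: 27 − 2 = 25.
R3 applies (level before this adjustment is 25 ≥ 21, so +5): 25 + 5 = 30.
R4 applies: 30 + 2 = 32.
R5 applies: 32 − 1 = 31.
Level 31 exceeds the maximum of 28; capped at 28.
Final offense level: 28.
Criminal history: 11 prior points → Category C (11-13).
Level 28 falls in the 28 band.
Grid: Level 28 × Category C = 67-77 months.

67-77 months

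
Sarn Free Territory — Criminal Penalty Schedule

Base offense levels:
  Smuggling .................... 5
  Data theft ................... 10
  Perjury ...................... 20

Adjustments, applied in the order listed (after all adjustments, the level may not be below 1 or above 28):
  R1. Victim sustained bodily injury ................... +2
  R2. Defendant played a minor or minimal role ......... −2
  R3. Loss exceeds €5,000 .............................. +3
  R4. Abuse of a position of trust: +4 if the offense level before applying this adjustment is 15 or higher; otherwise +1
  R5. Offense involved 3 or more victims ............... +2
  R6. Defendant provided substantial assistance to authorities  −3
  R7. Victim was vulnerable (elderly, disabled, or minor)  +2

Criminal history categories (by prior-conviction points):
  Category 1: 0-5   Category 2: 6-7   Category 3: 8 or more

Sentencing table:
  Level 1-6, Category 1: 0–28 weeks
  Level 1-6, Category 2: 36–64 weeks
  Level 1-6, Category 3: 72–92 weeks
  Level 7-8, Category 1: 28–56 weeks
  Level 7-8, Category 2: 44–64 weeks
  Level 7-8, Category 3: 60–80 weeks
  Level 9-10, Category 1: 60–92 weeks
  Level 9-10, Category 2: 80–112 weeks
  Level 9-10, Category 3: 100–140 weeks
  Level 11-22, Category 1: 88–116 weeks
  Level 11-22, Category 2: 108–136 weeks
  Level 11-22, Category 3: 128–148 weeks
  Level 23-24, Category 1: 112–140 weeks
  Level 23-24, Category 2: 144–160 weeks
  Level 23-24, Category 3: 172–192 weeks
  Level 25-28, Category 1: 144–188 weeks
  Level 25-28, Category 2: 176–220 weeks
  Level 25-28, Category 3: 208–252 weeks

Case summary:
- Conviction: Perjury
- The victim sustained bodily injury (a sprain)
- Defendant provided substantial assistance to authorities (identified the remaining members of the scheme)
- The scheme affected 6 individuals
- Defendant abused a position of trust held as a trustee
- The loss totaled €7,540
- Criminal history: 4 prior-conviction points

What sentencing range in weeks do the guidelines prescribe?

144-188 weeks

Base offense level for perjury: 20.
R1 applies: 20 + 2 = 22.
R3 applies: 22 + 3 = 25.
R4 applies (level before this adjustment is 25 ≥ 15, so +4): 25 + 4 = 29.
R5 applies: 29 + 2 = 31.
R6 applies: 31 − 3 = 28.
Final offense level: 28.
Criminal history: 4 prior points → Category 1 (0-5).
Level 28 falls in the 25-28 band.
Grid: Level 25-28 × Category 1 = 144-188 weeks.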